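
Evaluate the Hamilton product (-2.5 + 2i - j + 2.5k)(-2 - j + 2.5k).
-2.25 - 4i - 0.5j - 13.25k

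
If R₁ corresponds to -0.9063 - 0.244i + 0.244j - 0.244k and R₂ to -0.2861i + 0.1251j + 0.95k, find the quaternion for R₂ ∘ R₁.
0.1315 - 0.003i - 0.415j - 0.9003k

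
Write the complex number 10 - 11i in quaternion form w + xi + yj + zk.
10 - 11i + 0j + 0k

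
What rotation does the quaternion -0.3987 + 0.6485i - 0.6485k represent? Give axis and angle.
axis = (√2/2, 0, -√2/2), θ = 227°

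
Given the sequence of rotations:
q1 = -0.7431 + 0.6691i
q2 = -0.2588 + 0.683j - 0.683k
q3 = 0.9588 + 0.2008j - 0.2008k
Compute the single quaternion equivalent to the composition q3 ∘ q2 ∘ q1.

q2 · q1 = 0.1923 - 0.1732i - 0.9645j + 0.0505k
q3 · q2 · q1 = 0.3882 - 0.3496i - 0.8514j + 0.0446k
0.3882 - 0.3496i - 0.8514j + 0.0446k


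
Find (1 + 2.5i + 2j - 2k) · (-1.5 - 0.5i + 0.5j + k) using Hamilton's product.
0.75 - 1.25i - 4j + 6.25k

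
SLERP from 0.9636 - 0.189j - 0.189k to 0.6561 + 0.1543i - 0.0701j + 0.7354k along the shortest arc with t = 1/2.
0.9331 + 0.0889i - 0.1493j + 0.3148k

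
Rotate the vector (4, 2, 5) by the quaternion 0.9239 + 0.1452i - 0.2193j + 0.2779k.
(0.22, 1.455, 6.545)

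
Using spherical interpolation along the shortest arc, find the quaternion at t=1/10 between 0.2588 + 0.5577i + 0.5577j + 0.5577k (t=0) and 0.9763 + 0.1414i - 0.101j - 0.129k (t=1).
0.3849 + 0.5564i + 0.5227j + 0.5188k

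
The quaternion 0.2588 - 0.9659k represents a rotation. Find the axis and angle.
axis = (0, 0, -1), θ = 5π/6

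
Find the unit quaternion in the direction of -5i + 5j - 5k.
-0.5774i + 0.5774j - 0.5774k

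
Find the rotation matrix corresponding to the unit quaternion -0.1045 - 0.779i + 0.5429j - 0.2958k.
[[0.2355, -0.9077, 0.3474], [-0.784, -0.3887, -0.484], [0.5743, -0.1584, -0.8032]]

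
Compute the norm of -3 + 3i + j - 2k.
√23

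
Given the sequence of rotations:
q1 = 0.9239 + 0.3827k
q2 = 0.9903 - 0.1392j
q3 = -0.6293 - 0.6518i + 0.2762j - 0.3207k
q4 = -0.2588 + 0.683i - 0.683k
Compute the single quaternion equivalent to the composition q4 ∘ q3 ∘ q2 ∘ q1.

q2 · q1 = 0.9149 - 0.0533i - 0.1286j + 0.379k
q3 · q2 · q1 = -0.4534 - 0.4994i + 0.5977j - 0.4334k
q4 · q3 · q2 · q1 = 0.1624 + 0.2278i + 0.4824j + 0.8301k
0.1624 + 0.2278i + 0.4824j + 0.8301k


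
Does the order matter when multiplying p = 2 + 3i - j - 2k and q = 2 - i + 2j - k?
Yes: pq = 7 + 9i + 7j - k ≠ 7 - i - 3j - 11k = qp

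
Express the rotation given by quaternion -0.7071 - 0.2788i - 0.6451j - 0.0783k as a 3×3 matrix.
[[0.1554, 0.249, 0.956], [0.4704, 0.8323, -0.2933], [-0.8686, 0.4953, 0.0122]]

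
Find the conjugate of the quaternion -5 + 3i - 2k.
-5 - 3i + 2k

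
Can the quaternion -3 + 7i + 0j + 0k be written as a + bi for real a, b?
Yes. The quaternion -3 + 7i has j- and k-coefficients y = z = 0, so it lies in the complex subalgebra spanned by 1 and i.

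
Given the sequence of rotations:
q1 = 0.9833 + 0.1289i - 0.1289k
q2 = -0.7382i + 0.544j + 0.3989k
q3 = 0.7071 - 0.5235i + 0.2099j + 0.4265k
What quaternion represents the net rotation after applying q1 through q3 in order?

q2 · q1 = 0.1466 - 0.796i + 0.4912j + 0.3221k
q3 · q2 · q1 = -0.5535 - 0.7815i + 0.2072j + 0.2002k
-0.5535 - 0.7815i + 0.2072j + 0.2002k


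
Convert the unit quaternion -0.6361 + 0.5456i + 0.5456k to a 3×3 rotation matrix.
[[0.4046, 0.6941, 0.5954], [-0.6941, -0.1907, 0.6941], [0.5954, -0.6941, 0.4046]]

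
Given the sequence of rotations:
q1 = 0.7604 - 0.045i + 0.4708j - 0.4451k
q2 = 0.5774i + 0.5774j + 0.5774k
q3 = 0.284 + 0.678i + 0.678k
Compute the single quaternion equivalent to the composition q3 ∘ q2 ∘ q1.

q2 · q1 = 0.0111 - 0.0898i + 0.6701j + 0.7369k
q3 · q2 · q1 = -0.4356 - 0.4723i - 0.3702j + 0.6711k
-0.4356 - 0.4723i - 0.3702j + 0.6711k


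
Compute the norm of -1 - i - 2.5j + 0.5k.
2.915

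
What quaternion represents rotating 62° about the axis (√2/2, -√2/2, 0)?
0.8572 + 0.3642i - 0.3642j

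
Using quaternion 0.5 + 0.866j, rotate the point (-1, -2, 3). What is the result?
(3.098, -2, -0.634)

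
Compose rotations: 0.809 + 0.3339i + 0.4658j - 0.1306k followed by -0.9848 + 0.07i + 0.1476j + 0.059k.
-0.8811 - 0.319i - 0.3105j + 0.1597k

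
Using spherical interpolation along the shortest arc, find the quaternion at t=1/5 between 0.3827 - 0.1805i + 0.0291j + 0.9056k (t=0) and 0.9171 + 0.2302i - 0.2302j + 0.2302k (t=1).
0.5469 - 0.0996i - 0.0301j + 0.8307k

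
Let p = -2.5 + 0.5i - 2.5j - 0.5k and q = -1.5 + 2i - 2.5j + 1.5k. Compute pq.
-2.75 - 10.75i + 8.25j + 0.75k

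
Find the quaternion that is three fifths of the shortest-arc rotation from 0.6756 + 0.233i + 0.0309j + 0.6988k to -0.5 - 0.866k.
0.5784 + 0.0947i + 0.0126j + 0.8101k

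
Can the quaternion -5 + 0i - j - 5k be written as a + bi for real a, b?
No. The quaternion -5 - j - 5k has j-coefficient y = -1 and k-coefficient z = -5, not both zero, so it does not lie in the complex subalgebra spanned by 1 and i.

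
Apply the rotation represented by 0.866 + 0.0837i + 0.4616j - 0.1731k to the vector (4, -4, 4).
(3.629, -5.813, -1.015)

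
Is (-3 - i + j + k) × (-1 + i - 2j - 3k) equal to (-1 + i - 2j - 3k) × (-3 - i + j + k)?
No: pq = 9 - 3i + 3j + 9k ≠ 9 - i + 7j + 7k = qp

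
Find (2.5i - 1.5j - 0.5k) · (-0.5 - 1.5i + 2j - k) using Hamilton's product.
6.25 + 1.25i + 4j + 3k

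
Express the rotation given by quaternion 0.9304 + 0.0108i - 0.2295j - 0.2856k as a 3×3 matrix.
[[0.7315, 0.5265, -0.4332], [-0.5364, 0.8366, 0.111], [0.4209, 0.1512, 0.8944]]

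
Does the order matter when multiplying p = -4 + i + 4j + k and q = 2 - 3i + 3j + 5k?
Yes: pq = -22 + 31i - 12j - 3k ≠ -22 - 3i + 4j - 33k = qp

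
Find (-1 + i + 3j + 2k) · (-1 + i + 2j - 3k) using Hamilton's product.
-15i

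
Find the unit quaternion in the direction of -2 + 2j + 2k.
-0.5774 + 0.5774j + 0.5774k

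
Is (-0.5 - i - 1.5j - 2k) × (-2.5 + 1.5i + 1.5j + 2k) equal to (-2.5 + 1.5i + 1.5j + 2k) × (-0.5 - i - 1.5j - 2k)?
No: pq = 9 + 1.75i + 2j + 4.75k ≠ 9 + 1.75i + 4j + 3.25k = qp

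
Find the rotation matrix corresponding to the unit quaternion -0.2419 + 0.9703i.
[[1, 0, 0], [0, -0.883, 0.4694], [0, -0.4694, -0.883]]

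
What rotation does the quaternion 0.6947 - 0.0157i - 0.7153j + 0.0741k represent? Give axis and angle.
axis = (-0.0218, -0.9944, 0.103), θ = 92°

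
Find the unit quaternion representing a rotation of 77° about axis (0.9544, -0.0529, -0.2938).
0.7826 + 0.5941i - 0.0329j - 0.1829k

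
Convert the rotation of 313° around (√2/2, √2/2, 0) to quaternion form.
-0.9171 + 0.282i + 0.282j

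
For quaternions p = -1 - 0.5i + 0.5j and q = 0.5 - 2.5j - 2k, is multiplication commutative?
No: pq = 0.75 - 1.25i + 1.75j + 3.25k ≠ 0.75 + 0.75i + 3.75j + 0.75k = qp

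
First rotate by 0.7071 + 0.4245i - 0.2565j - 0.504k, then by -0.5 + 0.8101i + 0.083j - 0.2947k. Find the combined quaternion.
-0.8247 + 0.2431i + 0.4701j - 0.1994k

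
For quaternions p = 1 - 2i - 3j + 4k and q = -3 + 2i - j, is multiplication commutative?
No: pq = -2 + 12i + 16j - 4k ≠ -2 + 4i - 20k = qp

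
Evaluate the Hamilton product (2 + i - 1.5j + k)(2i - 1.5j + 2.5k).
-6.75 + 1.75i - 3.5j + 6.5k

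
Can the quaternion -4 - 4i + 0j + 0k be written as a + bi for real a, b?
Yes. The quaternion -4 - 4i has j- and k-coefficients y = z = 0, so it lies in the complex subalgebra spanned by 1 and i.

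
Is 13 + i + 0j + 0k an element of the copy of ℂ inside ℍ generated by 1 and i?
Yes. The quaternion 13 + i has j- and k-coefficients y = z = 0, so it lies in the complex subalgebra spanned by 1 and i.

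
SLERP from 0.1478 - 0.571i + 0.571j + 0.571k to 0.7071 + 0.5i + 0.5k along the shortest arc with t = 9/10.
0.7104 + 0.4031i + 0.0839j + 0.5708k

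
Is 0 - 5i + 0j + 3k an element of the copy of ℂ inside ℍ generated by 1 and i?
No. The quaternion -5i + 3k has j-coefficient y = 0 and k-coefficient z = 3, not both zero, so it does not lie in the complex subalgebra spanned by 1 and i.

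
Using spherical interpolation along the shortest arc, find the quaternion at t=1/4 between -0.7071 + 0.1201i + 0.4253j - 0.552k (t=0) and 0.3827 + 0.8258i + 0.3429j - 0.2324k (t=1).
-0.4958 + 0.4055i + 0.5049j - 0.5786k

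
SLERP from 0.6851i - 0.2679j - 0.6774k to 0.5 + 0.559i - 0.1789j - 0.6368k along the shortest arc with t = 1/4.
0.1307 + 0.6708i - 0.2519j - 0.6852k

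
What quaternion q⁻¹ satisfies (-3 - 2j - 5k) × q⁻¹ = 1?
-0.0789 + 0.0526j + 0.1316k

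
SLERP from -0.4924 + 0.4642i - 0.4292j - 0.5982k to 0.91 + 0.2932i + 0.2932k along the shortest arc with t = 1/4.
-0.6764 + 0.2919i - 0.3513j - 0.5777k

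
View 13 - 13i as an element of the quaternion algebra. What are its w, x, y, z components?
13 - 13i + 0j + 0k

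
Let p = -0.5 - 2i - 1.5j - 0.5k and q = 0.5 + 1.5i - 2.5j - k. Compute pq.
-1.5 - 1.5i - 2.25j + 7.5k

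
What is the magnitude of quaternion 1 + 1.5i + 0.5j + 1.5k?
2.398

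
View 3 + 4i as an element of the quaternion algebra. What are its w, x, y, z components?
3 + 4i + 0j + 0k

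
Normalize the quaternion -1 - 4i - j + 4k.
-0.1715 - 0.686i - 0.1715j + 0.686k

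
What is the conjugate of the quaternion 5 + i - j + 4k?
5 - i + j - 4k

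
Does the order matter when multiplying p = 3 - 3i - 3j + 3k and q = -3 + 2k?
Yes: pq = -15 + 3i + 15j - 3k ≠ -15 + 15i + 3j - 3k = qp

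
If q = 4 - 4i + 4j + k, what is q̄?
4 + 4i - 4j - k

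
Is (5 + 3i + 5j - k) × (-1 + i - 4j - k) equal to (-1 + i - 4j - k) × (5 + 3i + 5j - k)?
No: pq = 11 - 7i - 23j - 21k ≠ 11 + 11i - 27j + 13k = qp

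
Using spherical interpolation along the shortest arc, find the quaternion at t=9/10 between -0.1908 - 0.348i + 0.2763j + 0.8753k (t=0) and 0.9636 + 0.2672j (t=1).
-0.9658 - 0.051i - 0.2196j + 0.1282k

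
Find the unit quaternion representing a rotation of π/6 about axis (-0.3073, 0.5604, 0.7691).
0.9659 - 0.0795i + 0.145j + 0.1991k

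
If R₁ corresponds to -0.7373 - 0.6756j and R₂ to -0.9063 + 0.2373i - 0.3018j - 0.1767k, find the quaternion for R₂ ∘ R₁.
0.4643 - 0.2943i + 0.8348j - 0.03k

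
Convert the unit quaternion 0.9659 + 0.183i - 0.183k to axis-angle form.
axis = (√2/2, 0, -√2/2), θ = π/6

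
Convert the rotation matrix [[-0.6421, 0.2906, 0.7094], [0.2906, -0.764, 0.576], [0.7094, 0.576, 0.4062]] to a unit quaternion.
0.423i + 0.3435j + 0.8385k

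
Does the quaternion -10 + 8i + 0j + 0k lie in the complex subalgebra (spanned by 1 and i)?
Yes. The quaternion -10 + 8i has j- and k-coefficients y = z = 0, so it lies in the complex subalgebra spanned by 1 and i.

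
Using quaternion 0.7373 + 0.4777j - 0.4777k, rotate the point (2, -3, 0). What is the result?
(-1.939, -3.04, -0.04)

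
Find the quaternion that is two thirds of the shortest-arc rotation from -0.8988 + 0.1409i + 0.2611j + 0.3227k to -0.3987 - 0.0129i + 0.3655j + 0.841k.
-0.6081 + 0.0422i + 0.3526j + 0.71k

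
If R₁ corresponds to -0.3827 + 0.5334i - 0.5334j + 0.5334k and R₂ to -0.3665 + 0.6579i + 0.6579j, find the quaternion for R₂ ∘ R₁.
0.1403 - 0.0963i - 0.4072j - 0.8973k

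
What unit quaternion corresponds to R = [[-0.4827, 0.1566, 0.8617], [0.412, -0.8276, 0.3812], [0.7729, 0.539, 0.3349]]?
0.0785 + 0.5025i + 0.2829j + 0.8132k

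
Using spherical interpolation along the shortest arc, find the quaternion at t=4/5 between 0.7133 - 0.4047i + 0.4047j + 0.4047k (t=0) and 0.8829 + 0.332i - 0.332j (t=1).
0.9582 + 0.1886i - 0.1886j + 0.1033k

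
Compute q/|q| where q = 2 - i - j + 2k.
0.6325 - 0.3162i - 0.3162j + 0.6325k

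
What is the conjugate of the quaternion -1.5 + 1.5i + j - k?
-1.5 - 1.5i - j + k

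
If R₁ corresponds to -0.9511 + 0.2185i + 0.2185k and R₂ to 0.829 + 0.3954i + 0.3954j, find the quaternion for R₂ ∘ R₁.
-0.8749 - 0.1085i - 0.4625j + 0.0947k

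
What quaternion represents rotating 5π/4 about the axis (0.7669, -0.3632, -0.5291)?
-0.3827 + 0.7085i - 0.3356j - 0.4888k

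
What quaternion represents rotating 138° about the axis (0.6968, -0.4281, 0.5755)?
0.3584 + 0.6505i - 0.3997j + 0.5373k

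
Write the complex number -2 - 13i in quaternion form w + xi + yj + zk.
-2 - 13i + 0j + 0k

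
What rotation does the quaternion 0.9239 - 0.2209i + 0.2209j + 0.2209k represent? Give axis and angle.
axis = (-√3/3, √3/3, √3/3), θ = π/4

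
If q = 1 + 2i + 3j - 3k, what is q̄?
1 - 2i - 3j + 3k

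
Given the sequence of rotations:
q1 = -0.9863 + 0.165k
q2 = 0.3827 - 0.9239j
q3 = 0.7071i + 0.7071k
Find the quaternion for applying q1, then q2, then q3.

q2 · q1 = -0.3775 - 0.1524i + 0.9112j + 0.0631k
q3 · q2 · q1 = 0.0631 - 0.9112i - 0.1524j + 0.3774k
0.0631 - 0.9112i - 0.1524j + 0.3774k


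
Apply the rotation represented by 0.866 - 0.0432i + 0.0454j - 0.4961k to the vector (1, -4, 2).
(-2.675, -2.82, 2.428)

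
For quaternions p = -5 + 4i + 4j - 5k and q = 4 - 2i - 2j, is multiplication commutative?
No: pq = -4 + 16i + 36j - 20k ≠ -4 + 36i + 16j - 20k = qp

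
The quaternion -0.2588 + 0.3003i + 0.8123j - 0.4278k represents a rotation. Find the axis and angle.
axis = (0.3109, 0.8409, -0.4429), θ = 7π/6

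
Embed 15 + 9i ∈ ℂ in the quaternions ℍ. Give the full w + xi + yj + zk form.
15 + 9i + 0j + 0k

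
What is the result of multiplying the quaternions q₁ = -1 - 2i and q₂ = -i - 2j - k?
-2 + i + 5k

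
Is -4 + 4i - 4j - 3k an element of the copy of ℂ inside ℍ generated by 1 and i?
No. The quaternion -4 + 4i - 4j - 3k has j-coefficient y = -4 and k-coefficient z = -3, not both zero, so it does not lie in the complex subalgebra spanned by 1 and i.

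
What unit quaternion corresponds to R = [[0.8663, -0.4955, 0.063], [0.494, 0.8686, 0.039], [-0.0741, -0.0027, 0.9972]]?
0.9659 - 0.0108i + 0.0355j + 0.2561k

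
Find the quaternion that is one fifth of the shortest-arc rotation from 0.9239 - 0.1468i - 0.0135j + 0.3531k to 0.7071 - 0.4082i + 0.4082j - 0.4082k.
0.9501 - 0.2202i + 0.084j + 0.2044k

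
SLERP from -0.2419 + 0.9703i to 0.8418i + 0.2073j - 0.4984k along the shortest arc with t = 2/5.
-0.1512 + 0.9619i + 0.0875j - 0.2104k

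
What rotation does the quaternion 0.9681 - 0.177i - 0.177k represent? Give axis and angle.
axis = (-√2/2, 0, -√2/2), θ = 29°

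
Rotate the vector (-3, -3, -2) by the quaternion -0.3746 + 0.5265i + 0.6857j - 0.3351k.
(0.815, -3.452, 3.069)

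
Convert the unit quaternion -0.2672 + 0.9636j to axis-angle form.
axis = (0, 1, 0), θ = 211°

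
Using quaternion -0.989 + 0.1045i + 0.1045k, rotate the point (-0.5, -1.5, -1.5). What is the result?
(-0.832, -1.641, -1.168)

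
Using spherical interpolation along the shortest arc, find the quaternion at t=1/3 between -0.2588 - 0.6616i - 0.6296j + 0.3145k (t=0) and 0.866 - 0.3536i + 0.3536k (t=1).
0.1908 - 0.7139i - 0.5219j + 0.4262k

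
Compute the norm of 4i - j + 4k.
√33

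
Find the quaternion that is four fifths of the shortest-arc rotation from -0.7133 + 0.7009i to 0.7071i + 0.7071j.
-0.1716 + 0.7758i + 0.6072j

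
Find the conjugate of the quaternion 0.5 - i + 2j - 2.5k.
0.5 + i - 2j + 2.5k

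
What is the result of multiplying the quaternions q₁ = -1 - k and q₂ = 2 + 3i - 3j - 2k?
-4 - 6i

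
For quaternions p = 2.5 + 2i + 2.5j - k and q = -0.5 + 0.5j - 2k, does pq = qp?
No: pq = -4.5 - 5.5i + 4j - 3.5k ≠ -4.5 + 3.5i - 4j - 5.5k = qp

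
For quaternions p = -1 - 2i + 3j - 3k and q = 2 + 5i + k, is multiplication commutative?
No: pq = 11 - 6i - 7j - 22k ≠ 11 - 12i + 19j + 8k = qp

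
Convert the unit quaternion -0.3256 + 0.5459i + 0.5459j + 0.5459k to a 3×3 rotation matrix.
[[-0.192, 0.9515, 0.2405], [0.2405, -0.192, 0.9515], [0.9515, 0.2405, -0.192]]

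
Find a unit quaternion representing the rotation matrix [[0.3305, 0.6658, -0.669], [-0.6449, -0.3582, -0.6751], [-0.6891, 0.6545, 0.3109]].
0.5664 + 0.5869i + 0.0089j - 0.5785k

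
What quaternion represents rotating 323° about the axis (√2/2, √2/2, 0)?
-0.9483 + 0.2244i + 0.2244j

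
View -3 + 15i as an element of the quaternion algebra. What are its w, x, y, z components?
-3 + 15i + 0j + 0k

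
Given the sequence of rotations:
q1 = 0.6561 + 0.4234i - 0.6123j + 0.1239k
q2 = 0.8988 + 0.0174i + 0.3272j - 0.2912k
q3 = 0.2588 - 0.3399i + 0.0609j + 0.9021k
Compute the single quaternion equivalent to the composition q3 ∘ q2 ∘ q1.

q2 · q1 = 0.8188 + 0.2542i - 0.4611j - 0.2289k
q3 · q2 · q1 = 0.5329 + 0.1895i + 0.082j + 0.8206k
0.5329 + 0.1895i + 0.082j + 0.8206k


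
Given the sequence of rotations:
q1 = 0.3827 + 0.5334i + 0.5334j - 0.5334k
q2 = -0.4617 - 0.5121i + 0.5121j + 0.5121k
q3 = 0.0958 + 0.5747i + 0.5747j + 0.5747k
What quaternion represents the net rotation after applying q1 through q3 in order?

q2 · q1 = 0.0965 - 0.9886i - 0.0503j - 0.1041k
q3 · q2 · q1 = 0.6661 - 0.0702i - 0.4577j + 0.5847k
0.6661 - 0.0702i - 0.4577j + 0.5847k


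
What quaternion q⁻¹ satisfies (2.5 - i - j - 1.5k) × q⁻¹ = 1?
0.2381 + 0.0952i + 0.0952j + 0.1429k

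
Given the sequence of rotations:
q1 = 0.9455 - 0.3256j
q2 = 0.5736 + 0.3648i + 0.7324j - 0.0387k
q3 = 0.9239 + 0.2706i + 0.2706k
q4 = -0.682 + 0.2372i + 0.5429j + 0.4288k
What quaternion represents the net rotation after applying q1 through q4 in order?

q2 · q1 = 0.7808 + 0.3323i + 0.5057j - 0.1554k
q3 · q2 · q1 = 0.6735 + 0.3815i + 0.5992j + 0.2046k
q4 · q3 · q2 · q1 = -0.9629 - 0.2463i + 0.072j + 0.0843k
-0.9629 - 0.2463i + 0.072j + 0.0843k


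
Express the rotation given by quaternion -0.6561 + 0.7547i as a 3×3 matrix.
[[1, 0, 0], [0, -0.1391, 0.9903], [0, -0.9903, -0.1391]]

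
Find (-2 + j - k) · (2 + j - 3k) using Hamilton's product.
-8 - 2i + 4k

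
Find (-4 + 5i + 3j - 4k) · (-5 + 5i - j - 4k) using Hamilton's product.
-18 - 61i - 11j + 16k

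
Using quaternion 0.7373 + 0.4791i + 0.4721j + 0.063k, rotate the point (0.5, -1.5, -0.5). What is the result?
(-0.644, -0.203, -1.514)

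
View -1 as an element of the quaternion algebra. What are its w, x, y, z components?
-1 + 0i + 0j + 0k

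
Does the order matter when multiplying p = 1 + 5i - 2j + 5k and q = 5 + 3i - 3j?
Yes: pq = -16 + 43i + 2j + 16k ≠ -16 + 13i - 28j + 34k = qp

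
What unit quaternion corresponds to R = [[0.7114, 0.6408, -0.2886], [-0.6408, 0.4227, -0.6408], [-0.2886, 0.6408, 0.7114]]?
0.8434 + 0.3799i - 0.3799k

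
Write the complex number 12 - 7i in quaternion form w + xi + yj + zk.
12 - 7i + 0j + 0k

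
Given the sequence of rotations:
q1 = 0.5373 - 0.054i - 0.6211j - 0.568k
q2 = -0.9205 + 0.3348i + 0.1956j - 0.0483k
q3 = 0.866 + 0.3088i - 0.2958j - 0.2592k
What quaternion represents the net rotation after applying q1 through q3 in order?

q2 · q1 = -0.3825 + 0.0885i + 0.8696j + 0.2995k
q3 · q2 · q1 = -0.0237 + 0.0953i + 0.7508j + 0.6532k
-0.0237 + 0.0953i + 0.7508j + 0.6532k


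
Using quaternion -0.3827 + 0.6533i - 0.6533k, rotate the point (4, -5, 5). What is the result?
(-1.182, 8.036, -0.182)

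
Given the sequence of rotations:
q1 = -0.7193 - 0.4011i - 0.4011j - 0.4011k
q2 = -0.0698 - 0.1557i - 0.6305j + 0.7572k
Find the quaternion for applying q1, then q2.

q2 · q1 = 0.0386 + 0.6966i + 0.1154j - 0.7071k
0.0386 + 0.6966i + 0.1154j - 0.7071k


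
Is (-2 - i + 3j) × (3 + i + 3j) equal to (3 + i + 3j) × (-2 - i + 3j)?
No: pq = -14 - 5i + 3j - 6k ≠ -14 - 5i + 3j + 6k = qp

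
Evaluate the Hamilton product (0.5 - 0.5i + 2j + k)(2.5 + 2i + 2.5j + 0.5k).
-3.25 - 1.75i + 8.5j - 2.5k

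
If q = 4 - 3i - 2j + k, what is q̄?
4 + 3i + 2j - k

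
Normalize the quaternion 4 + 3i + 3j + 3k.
0.61 + 0.4575i + 0.4575j + 0.4575k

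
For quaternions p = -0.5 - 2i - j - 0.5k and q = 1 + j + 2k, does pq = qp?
No: pq = 1.5 - 3.5i + 2.5j - 3.5k ≠ 1.5 - 0.5i - 5.5j + 0.5k = qp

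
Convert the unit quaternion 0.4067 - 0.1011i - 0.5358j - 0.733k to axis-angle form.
axis = (-0.1107, -0.5865, -0.8024), θ = 132°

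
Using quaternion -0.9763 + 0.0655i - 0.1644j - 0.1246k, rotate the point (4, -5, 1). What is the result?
(5.288, -3.746, 0.023)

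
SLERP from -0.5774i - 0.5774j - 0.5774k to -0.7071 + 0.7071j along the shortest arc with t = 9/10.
0.6661 - 0.0726i - 0.7387j - 0.0726k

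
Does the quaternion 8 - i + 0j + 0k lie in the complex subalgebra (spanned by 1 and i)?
Yes. The quaternion 8 - i has j- and k-coefficients y = z = 0, so it lies in the complex subalgebra spanned by 1 and i.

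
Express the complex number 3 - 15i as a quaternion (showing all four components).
3 - 15i + 0j + 0k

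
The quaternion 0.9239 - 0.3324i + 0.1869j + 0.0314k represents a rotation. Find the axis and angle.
axis = (-0.8687, 0.4885, 0.0821), θ = π/4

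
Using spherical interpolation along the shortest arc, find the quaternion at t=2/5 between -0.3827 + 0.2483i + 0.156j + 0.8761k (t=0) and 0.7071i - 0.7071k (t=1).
-0.264 - 0.1679i + 0.1076j + 0.9437k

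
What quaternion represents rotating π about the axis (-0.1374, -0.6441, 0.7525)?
-0.1374i - 0.6441j + 0.7525k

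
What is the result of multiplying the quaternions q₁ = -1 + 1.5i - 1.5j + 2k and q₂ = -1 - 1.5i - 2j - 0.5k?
1.25 + 4.75i + 1.25j - 6.75k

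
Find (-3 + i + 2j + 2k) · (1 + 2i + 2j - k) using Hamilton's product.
-7 - 11i + j + 3k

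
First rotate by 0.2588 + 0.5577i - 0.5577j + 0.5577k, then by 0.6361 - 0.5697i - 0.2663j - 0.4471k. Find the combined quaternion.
0.5832 - 0.1905i - 0.3553j + 0.7053k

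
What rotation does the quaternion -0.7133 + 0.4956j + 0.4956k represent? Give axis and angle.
axis = (0, √2/2, √2/2), θ = 271°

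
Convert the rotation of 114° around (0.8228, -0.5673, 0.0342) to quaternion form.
0.5446 + 0.6901i - 0.4758j + 0.0287k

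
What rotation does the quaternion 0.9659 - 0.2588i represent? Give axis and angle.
axis = (-1, 0, 0), θ = π/6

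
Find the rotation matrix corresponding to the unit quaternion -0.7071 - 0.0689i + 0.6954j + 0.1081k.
[[0.0095, 0.057, -0.9983], [-0.2487, 0.9671, 0.0529], [0.9685, 0.2478, 0.0233]]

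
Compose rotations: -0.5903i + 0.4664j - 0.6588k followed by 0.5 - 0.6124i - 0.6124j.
-0.0759 + 0.1083i - 0.1702j - 0.9765k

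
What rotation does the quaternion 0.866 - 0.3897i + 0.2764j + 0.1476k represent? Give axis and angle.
axis = (-0.7793, 0.5527, 0.2952), θ = π/3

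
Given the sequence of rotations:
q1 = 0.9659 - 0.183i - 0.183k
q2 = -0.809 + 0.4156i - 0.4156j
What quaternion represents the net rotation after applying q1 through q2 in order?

q2 · q1 = -0.7054 + 0.6255i - 0.3254j + 0.072k
-0.7054 + 0.6255i - 0.3254j + 0.072k


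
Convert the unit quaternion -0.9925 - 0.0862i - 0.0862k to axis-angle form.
axis = (-√2/2, 0, -√2/2), θ = 346°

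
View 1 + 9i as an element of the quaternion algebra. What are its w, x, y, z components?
1 + 9i + 0j + 0k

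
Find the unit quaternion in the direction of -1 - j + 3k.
-0.3015 - 0.3015j + 0.9045k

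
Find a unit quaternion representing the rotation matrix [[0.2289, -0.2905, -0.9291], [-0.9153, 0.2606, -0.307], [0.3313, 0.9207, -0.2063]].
0.5664 + 0.5419i - 0.5563j - 0.2758k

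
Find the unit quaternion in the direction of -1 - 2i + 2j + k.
-0.3162 - 0.6325i + 0.6325j + 0.3162k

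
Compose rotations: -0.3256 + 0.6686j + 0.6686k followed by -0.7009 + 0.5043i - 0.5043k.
0.5654 + 0.173i - 0.8058j + 0.0328k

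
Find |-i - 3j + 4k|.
√26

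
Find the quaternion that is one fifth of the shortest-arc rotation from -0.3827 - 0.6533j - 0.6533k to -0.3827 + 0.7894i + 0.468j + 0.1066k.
-0.2411 - 0.2147i - 0.7166j - 0.6183k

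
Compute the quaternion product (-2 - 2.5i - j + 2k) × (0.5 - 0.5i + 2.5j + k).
-1.75 - 6.25i - 4j - 7.75k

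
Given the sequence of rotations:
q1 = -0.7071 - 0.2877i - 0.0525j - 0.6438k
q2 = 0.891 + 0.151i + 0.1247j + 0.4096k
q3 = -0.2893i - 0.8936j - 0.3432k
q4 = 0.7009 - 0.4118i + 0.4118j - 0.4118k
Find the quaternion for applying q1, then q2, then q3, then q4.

q2 · q1 = -0.3163 - 0.4219i - 0.1556j - 0.8353k
q3 · q2 · q1 = -0.5478 + 0.7845i + 0.1858j - 0.2234k
q4 · q3 · q2 · q1 = -0.2294 + 0.76i - 0.5104j - 0.3306k
-0.2294 + 0.76i - 0.5104j - 0.3306k


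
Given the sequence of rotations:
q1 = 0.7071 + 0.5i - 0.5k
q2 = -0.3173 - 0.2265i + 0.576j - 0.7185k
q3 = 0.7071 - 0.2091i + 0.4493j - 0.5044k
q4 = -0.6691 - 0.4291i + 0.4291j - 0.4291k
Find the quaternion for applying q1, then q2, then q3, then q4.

q2 · q1 = -0.4704 - 0.6068i - 0.0652j - 0.6374k
q3 · q2 · q1 = -0.7517 - 0.65i - 0.0847j + 0.0728k
q4 · q3 · q2 · q1 = 0.2916 + 0.7524i + 0.0443j + 0.5891k
0.2916 + 0.7524i + 0.0443j + 0.5891k


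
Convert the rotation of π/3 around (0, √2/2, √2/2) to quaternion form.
0.866 + 0.3536j + 0.3536k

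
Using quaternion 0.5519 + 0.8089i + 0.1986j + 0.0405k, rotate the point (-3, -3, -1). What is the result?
(-3.868, 0.715, -1.878)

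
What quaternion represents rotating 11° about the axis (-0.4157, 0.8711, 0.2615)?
0.9954 - 0.0398i + 0.0835j + 0.0251k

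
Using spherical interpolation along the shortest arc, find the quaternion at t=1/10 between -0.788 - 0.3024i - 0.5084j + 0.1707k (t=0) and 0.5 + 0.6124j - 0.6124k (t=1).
-0.7717 - 0.2757i - 0.5288j + 0.221k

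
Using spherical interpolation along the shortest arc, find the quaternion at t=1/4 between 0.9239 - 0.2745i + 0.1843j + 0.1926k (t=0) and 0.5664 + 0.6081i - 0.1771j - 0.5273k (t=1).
0.9944 - 0.0324i + 0.1001j - 0.0114k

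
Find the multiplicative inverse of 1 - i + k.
0.3333 + 0.3333i - 0.3333k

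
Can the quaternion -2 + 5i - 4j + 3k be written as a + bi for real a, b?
No. The quaternion -2 + 5i - 4j + 3k has j-coefficient y = -4 and k-coefficient z = 3, not both zero, so it does not lie in the complex subalgebra spanned by 1 and i.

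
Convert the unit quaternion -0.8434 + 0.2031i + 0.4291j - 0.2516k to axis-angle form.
axis = (0.378, 0.7986, -0.4683), θ = 295°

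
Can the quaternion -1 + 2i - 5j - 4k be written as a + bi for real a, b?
No. The quaternion -1 + 2i - 5j - 4k has j-coefficient y = -5 and k-coefficient z = -4, not both zero, so it does not lie in the complex subalgebra spanned by 1 and i.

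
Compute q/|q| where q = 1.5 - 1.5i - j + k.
0.5883 - 0.5883i - 0.3922j + 0.3922k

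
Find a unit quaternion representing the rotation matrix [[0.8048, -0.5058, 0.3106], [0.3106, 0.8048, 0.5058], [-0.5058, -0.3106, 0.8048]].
0.9239 - 0.2209i + 0.2209j + 0.2209k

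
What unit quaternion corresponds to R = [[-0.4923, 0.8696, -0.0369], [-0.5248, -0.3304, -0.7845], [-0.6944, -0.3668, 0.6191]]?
-0.4462 - 0.234i - 0.3684j + 0.7813k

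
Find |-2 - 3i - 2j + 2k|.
√21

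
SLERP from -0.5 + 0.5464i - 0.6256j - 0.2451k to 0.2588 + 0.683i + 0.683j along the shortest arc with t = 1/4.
-0.528 + 0.2433i - 0.7847j - 0.215k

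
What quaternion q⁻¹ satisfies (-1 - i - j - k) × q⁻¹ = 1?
-0.25 + 0.25i + 0.25j + 0.25k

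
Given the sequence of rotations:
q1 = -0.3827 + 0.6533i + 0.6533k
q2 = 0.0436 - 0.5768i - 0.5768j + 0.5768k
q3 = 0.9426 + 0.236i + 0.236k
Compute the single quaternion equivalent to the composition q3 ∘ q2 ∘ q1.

q2 · q1 = -0.0167 - 0.1276i + 0.9744j + 0.1846k
q3 · q2 · q1 = -0.0292 - 0.3542i + 0.8448j + 0.4k
-0.0292 - 0.3542i + 0.8448j + 0.4k


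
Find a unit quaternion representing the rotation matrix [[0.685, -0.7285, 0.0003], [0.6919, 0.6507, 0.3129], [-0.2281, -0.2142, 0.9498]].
0.9063 - 0.1454i + 0.063j + 0.3918k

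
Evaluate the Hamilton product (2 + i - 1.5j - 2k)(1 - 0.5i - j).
1 - 2i - 2.5j - 3.75k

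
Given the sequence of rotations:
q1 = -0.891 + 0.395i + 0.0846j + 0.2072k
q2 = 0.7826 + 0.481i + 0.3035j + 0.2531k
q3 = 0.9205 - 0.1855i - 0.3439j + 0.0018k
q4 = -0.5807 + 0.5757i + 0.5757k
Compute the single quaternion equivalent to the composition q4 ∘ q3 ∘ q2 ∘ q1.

q2 · q1 = -0.9654 - 0.078i - 0.2039j - 0.1425k
q3 · q2 · q1 = -0.973 + 0.1567i + 0.1177j - 0.1219k
q4 · q3 · q2 · q1 = 0.545 - 0.7189i + 0.092j - 0.4216k
0.545 - 0.7189i + 0.092j - 0.4216k


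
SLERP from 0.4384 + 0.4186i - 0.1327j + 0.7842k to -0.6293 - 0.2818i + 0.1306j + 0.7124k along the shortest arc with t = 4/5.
-0.4532 - 0.1399i + 0.0822j + 0.8765k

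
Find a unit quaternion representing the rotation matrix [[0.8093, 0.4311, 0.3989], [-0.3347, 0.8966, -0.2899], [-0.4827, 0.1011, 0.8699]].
0.9455 + 0.1034i + 0.2331j - 0.2025k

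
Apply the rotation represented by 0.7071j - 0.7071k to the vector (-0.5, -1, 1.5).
(0.5, -1.5, 1)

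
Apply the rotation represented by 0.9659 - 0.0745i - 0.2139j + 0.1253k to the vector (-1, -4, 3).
(-1.332, -3.833, 3.088)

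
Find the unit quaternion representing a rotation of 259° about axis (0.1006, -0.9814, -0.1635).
-0.6361 + 0.0776i - 0.7573j - 0.1262k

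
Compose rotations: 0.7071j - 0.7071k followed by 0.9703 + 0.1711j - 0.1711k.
-0.242 + 0.6861j - 0.6861k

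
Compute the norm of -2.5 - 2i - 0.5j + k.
3.391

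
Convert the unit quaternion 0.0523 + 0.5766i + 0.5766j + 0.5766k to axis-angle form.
axis = (√3/3, √3/3, √3/3), θ = 174°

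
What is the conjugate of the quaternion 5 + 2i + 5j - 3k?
5 - 2i - 5j + 3k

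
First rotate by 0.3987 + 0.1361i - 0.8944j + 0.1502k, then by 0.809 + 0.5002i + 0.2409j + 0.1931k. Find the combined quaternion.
0.4409 + 0.5184i - 0.6764j - 0.2817k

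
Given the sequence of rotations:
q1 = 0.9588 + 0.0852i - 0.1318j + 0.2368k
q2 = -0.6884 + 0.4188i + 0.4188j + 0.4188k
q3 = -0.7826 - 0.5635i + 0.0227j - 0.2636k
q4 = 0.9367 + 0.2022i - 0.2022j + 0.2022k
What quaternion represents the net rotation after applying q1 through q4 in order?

q2 · q1 = -0.7397 + 0.4973i + 0.4288j + 0.1477k
q3 · q2 · q1 = 0.8883 + 0.144i - 0.4002j - 0.1735k
q4 · q3 · q2 · q1 = 0.7571 + 0.4305i - 0.4903j - 0.0347k
0.7571 + 0.4305i - 0.4903j - 0.0347k


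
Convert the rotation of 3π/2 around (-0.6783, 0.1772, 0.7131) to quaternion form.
-0.7071 - 0.4796i + 0.1253j + 0.5042k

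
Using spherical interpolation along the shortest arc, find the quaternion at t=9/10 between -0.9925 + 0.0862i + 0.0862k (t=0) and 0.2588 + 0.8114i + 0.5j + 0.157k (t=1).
-0.3902 - 0.7714i - 0.4829j - 0.1394k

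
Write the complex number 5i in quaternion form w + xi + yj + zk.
0 + 5i + 0j + 0k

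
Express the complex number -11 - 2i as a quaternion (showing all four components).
-11 - 2i + 0j + 0k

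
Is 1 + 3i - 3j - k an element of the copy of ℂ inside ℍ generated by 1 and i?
No. The quaternion 1 + 3i - 3j - k has j-coefficient y = -3 and k-coefficient z = -1, not both zero, so it does not lie in the complex subalgebra spanned by 1 and i.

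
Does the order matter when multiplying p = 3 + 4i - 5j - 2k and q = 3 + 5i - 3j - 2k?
Yes: pq = -30 + 31i - 26j + k ≠ -30 + 23i - 22j - 25k = qp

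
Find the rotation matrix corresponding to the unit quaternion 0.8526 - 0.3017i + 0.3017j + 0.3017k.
[[0.6359, -0.6965, 0.3324], [0.3324, 0.6359, 0.6965], [-0.6965, -0.3324, 0.6359]]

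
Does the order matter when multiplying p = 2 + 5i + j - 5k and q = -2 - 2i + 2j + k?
Yes: pq = 9 - 3i + 7j + 24k ≠ 9 - 25i - 3j = qp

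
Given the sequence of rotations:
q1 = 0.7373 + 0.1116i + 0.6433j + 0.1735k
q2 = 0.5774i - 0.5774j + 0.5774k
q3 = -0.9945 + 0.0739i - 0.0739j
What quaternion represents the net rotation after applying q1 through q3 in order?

q2 · q1 = 0.2068 - 0.0459i - 0.4615j + 0.8616k
q3 · q2 · q1 = -0.2364 - 0.0027i + 0.38j - 0.8944k
-0.2364 - 0.0027i + 0.38j - 0.8944k


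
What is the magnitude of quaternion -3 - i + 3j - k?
√20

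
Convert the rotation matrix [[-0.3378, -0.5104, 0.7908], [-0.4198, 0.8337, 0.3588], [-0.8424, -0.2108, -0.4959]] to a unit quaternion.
0.5 - 0.2848i + 0.8166j + 0.0453k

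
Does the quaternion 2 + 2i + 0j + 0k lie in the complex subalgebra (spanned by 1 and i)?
Yes. The quaternion 2 + 2i has j- and k-coefficients y = z = 0, so it lies in the complex subalgebra spanned by 1 and i.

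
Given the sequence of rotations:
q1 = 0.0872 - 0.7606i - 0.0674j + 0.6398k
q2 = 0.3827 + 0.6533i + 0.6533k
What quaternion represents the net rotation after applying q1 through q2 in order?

q2 · q1 = 0.1123 - 0.1901i - 0.9407j + 0.2578k
0.1123 - 0.1901i - 0.9407j + 0.2578k


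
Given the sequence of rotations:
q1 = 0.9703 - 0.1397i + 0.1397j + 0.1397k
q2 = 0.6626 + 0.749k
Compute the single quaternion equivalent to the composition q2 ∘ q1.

q2 · q1 = 0.5383 - 0.1972i - 0.0121j + 0.8193k
0.5383 - 0.1972i - 0.0121j + 0.8193k


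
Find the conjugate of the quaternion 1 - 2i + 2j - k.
1 + 2i - 2j + k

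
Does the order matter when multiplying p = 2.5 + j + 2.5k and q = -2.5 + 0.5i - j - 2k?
Yes: pq = -0.25 + 1.75i - 3.75j - 11.75k ≠ -0.25 + 0.75i - 6.25j - 10.75k = qp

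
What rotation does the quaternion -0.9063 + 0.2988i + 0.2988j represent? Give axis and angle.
axis = (√2/2, √2/2, 0), θ = 310°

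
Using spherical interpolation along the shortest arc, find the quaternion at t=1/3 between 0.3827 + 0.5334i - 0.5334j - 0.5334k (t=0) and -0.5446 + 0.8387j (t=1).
0.4767 + 0.3815i - 0.6941j - 0.3815k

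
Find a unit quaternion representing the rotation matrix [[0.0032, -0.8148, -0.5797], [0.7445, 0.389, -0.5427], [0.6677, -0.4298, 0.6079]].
0.7071 + 0.0399i - 0.441j + 0.5513k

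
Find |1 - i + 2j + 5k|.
√31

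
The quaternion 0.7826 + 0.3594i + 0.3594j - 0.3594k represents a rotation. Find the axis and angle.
axis = (√3/3, √3/3, -√3/3), θ = 77°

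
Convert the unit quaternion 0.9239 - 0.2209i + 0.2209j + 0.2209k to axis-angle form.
axis = (-√3/3, √3/3, √3/3), θ = π/4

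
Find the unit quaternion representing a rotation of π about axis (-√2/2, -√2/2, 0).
-0.7071i - 0.7071j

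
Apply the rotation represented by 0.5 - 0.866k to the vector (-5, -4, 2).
(-0.964, 6.33, 2)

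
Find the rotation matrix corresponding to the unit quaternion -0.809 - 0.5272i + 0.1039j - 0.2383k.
[[0.8648, -0.4951, 0.0832], [0.276, 0.3305, -0.9025], [0.4194, 0.8035, 0.4225]]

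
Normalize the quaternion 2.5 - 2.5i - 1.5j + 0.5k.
0.6455 - 0.6455i - 0.3873j + 0.1291k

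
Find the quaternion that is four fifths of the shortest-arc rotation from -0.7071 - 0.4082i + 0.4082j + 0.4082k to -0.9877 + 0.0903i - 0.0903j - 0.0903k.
-0.9995 - 0.0181i + 0.0181j + 0.0181k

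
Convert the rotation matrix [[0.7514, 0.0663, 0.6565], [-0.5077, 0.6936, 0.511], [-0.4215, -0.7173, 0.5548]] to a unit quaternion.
0.866 - 0.3546i + 0.3112j - 0.1657k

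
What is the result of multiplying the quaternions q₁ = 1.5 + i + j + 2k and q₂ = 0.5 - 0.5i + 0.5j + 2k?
-3.25 + 0.75i - 1.75j + 5k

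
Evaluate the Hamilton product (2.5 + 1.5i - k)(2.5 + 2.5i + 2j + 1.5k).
4 + 12i + 0.25j + 4.25k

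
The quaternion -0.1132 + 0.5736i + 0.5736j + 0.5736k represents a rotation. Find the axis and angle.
axis = (√3/3, √3/3, √3/3), θ = 193°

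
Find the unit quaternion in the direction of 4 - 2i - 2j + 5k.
0.5714 - 0.2857i - 0.2857j + 0.7143k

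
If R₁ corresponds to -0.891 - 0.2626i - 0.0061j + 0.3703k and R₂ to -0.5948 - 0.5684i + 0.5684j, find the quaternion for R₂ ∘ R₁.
0.3842 + 0.8731i - 0.2923j - 0.0675k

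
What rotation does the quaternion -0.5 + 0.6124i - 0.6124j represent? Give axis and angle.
axis = (√2/2, -√2/2, 0), θ = 4π/3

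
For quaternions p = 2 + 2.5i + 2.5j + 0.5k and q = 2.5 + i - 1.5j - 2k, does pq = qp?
No: pq = 7.25 + 4i + 8.75j - 9k ≠ 7.25 + 12.5i - 2.25j + 3.5k = qp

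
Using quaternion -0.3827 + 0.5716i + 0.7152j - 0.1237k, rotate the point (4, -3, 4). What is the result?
(-5.139, 3.744, 0.761)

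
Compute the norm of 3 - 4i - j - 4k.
√42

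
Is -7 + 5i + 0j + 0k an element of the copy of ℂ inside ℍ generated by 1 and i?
Yes. The quaternion -7 + 5i has j- and k-coefficients y = z = 0, so it lies in the complex subalgebra spanned by 1 and i.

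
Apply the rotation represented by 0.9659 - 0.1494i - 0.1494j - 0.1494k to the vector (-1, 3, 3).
(-0.643, 3.976, 1.667)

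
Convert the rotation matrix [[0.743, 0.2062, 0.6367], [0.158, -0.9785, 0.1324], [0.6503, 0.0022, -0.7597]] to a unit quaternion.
-0.0349 + 0.9329i + 0.0976j + 0.3449k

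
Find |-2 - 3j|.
√13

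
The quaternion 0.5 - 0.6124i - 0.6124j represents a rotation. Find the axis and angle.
axis = (-√2/2, -√2/2, 0), θ = 2π/3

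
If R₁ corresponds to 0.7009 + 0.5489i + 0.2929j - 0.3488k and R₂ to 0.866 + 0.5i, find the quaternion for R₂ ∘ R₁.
0.3325 + 0.8258i + 0.4281j - 0.1556k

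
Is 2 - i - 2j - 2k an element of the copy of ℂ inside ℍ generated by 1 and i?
No. The quaternion 2 - i - 2j - 2k has j-coefficient y = -2 and k-coefficient z = -2, not both zero, so it does not lie in the complex subalgebra spanned by 1 and i.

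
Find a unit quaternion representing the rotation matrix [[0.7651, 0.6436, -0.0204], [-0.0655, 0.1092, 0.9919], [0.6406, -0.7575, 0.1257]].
0.7071 - 0.6185i - 0.2337j - 0.2507k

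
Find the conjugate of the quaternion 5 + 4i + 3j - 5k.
5 - 4i - 3j + 5k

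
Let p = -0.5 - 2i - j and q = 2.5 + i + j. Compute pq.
1.75 - 5.5i - 3j - k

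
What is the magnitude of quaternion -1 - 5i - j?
√27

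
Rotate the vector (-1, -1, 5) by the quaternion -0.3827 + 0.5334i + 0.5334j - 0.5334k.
(-4.909, -1.643, 0.448)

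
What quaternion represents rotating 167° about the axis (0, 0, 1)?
0.1132 + 0.9936k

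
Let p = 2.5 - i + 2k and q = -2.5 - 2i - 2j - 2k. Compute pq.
-4.25 + 1.5i - 11j - 8k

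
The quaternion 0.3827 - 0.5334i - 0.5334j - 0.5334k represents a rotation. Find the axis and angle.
axis = (-√3/3, -√3/3, -√3/3), θ = 3π/4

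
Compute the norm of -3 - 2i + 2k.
√17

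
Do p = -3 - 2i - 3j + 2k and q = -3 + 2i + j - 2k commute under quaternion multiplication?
No: pq = 20 + 4i + 6j + 4k ≠ 20 - 4i + 6j - 4k = qp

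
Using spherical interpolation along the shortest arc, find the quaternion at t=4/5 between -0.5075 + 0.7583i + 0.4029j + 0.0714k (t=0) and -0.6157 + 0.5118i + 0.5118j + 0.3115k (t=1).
-0.6007 + 0.5682i + 0.4955j + 0.266k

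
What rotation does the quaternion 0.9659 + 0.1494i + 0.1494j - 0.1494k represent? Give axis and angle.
axis = (√3/3, √3/3, -√3/3), θ = π/6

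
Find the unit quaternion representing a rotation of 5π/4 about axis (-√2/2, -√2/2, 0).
-0.3827 - 0.6533i - 0.6533j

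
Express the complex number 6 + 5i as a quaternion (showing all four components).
6 + 5i + 0j + 0k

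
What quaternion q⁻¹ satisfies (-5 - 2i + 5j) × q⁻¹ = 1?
-0.0926 + 0.037i - 0.0926j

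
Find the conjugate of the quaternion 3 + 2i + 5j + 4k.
3 - 2i - 5j - 4k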